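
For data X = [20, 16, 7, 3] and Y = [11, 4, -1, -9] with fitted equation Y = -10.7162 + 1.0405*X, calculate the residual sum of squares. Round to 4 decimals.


Predicted values from Y = -10.7162 + 1.0405*X.
Residuals: [0.9062, -1.9318, 2.4327, -1.4053].
SSres = 12.4459.

12.4459


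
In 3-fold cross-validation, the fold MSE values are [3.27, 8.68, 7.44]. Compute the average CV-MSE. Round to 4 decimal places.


Total MSE across folds = 19.3900.
CV-MSE = 19.3900/3 = 6.4633.

6.4633


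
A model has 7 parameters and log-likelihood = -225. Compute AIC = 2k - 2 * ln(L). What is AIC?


AIC = 2k - 2*loglik = 2(7) - 2(-225).
= 14 + 450 = 464.

464


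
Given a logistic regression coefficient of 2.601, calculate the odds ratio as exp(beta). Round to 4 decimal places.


Odds ratio = exp(beta) = exp(2.601).
= 13.4772.

13.4772


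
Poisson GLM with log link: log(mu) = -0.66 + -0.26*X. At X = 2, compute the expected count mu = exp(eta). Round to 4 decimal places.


Linear predictor: eta = -0.66 + (-0.26)(2) = -1.1800.
Expected count: mu = exp(-1.1800) = 0.3073.

0.3073


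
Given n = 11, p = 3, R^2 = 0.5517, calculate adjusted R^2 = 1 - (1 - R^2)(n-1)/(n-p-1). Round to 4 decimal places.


Using the formula:
(1 - 0.5517) = 0.4483.
Multiply by 10/7: 0.4483 * 10 = 4.4830, then 4.4830 / 7 = 0.6404.
Adj R^2 = 1 - 0.6404 = 0.3596.

0.3596


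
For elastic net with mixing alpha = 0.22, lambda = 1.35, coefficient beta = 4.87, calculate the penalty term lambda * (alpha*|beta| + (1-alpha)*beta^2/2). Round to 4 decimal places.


L1 component = 0.22 * |4.87| = 1.0714.
L2 component = 0.78 * 4.87^2 / 2 = 9.2496.
Penalty = 1.35 * (1.0714 + 9.2496) = 1.35 * 10.3210 = 13.9333.

13.9333


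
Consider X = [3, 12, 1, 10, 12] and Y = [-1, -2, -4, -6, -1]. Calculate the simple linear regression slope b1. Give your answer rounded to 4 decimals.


Calculate xbar = 7.6000, ybar = -2.8000.
S_xx = 109.2000, S_xy = 3.4000.
Using b1 = S_xy / S_xx = 3.4000 / 109.2000, we get b1 = 0.0311.

0.0311


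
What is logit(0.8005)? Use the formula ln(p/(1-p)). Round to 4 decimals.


1 - p = 0.1995.
p/(1-p) = 4.0125.
logit = ln(4.0125) = 1.3894.

1.3894


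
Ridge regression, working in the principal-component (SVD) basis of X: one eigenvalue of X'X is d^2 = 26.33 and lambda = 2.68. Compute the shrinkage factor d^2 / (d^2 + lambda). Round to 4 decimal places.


d^2 + lambda = 26.33 + 2.68 = 29.0100.
Shrinkage factor = 26.33/29.0100 = 0.9076.

0.9076


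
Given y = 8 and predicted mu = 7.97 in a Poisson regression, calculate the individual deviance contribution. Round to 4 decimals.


First: ln(8/7.97) = 0.003757.
Then: 8 * 0.003757 = 0.030056.
y - mu = 8 - 7.97 = 0.03.
D = 2(0.030056 - 0.03) = 0.000112, which rounds to 0.0001.

0.0001


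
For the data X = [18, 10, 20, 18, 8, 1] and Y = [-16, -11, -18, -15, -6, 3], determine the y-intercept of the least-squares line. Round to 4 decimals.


First find the slope: b1 = -1.0363.
Means: xbar = 12.5000, ybar = -10.5000.
b0 = ybar - b1 * xbar = -10.5000 - -1.0363 * 12.5000 = 2.4537.

2.4537


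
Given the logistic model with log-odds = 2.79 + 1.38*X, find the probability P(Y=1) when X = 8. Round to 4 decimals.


Compute z = 2.79 + (1.38)(8) = 13.8300.
exp(-z) = 0.0000.
P = 1/(1 + 0.0000) = 1.0000.

1.0000


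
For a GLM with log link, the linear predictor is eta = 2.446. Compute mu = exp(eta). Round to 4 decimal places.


mu = exp(eta) = exp(2.446).
= 11.5421.

11.5421


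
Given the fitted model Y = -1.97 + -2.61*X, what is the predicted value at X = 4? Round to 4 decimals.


Predicted value:
Y = -1.97 + (-2.61)(4) = -1.97 + -10.4400 = -12.4100.

-12.4100


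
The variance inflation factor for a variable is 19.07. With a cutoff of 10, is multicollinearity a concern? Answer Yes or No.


Compare VIF = 19.07 to the threshold of 10.
19.07 >= 10, so the answer is Yes.

Yes


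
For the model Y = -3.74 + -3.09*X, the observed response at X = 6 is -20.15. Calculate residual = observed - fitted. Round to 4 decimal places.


Predicted = -3.74 + -3.09 * 6 = -22.2800.
Residual = -20.15 - -22.2800 = 2.1300.

2.1300


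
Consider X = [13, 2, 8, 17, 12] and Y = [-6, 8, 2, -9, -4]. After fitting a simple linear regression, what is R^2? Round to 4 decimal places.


After computing the OLS fit (b0=10.5480, b1=-1.1873):
SSres = 2.6672, SStot = 184.8000.
R^2 = 1 - 2.6672/184.8000 = 0.9856.

0.9856


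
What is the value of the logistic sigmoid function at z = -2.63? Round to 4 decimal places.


First, exp(2.6300) = 13.8738.
Then sigma(z) = 1/(1 + 13.8738) = 0.0672.

0.0672


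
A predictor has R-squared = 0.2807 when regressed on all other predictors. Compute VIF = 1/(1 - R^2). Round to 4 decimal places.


Using VIF = 1/(1 - R^2_j):
1 - 0.2807 = 0.7193.
VIF = 1.3902.

1.3902


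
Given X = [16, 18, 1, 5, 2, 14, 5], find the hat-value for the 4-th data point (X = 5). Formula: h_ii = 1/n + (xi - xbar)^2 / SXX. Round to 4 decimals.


Mean of X: xbar = 8.7143.
SXX = 299.4286.
For X = 5: h = 1/7 + (5 - 8.7143)^2/299.4286 = 0.1889.

0.1889


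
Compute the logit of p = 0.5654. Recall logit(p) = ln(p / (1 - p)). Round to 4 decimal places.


Compute the odds: 0.5654/0.4346 = 1.3010.
Take the natural log: ln(1.3010) = 0.2631.

0.2631


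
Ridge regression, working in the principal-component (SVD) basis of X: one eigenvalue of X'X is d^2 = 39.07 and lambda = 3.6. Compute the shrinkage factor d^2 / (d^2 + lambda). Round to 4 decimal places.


Compute the denominator: 39.07 + 3.6 = 42.6700.
Shrinkage factor = 39.07 / 42.6700 = 0.9156.

0.9156


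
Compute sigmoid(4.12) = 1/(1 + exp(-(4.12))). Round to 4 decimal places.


Compute exp(-4.1200) = 0.0162.
Sigmoid = 1 / (1 + 0.0162) = 1 / 1.0162 = 0.9840.

0.9840


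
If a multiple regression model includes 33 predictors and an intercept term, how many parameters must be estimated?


Each predictor gets one coefficient, plus one intercept.
Total parameters = 33 + 1 = 34.

34


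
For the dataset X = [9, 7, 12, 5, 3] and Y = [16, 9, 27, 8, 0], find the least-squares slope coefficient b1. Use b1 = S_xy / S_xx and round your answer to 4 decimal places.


First compute the means: xbar = 7.2000, ybar = 12.0000.
Then S_xx = sum((xi - xbar)^2) = 48.8000.
S_xy = sum((xi - xbar)(yi - ybar)) = 139.0000.
b1 = S_xy / S_xx = 139.0000 / 48.8000 = 2.8484.

2.8484


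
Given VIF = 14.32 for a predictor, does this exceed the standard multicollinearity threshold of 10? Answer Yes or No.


The threshold is 10.
VIF = 14.32 is >= 10.
Multicollinearity indication: Yes.

Yes


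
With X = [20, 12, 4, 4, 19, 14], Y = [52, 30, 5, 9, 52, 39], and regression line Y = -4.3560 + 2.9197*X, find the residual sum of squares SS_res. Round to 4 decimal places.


For each point, residual = actual - predicted.
Residuals: [-2.0380, -0.6804, -2.3228, 1.6772, 0.8817, 2.4802].
Sum of squared residuals = 19.7536.

19.7536


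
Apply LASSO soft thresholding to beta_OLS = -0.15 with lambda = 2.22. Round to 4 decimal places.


Absolute value: |-0.15| = 0.15.
Compare to lambda = 2.22.
Since |beta| <= lambda, the coefficient is set to 0.

0.0000


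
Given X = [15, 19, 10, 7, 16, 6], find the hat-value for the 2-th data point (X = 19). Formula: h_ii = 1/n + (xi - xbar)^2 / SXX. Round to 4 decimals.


n = 6, xbar = 12.1667.
SXX = sum((xi - xbar)^2) = 138.8333.
h = 1/6 + (19 - 12.1667)^2 / 138.8333 = 0.5030.

0.5030


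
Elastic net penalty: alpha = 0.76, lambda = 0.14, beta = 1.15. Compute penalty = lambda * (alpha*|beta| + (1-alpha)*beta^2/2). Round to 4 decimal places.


Compute:
L1 = 0.76 * 1.15 = 0.8740.
L2 = 0.24 * 1.15^2 / 2 = 0.1587.
Penalty = 0.14 * (0.8740 + 0.1587) = 0.1446.

0.1446


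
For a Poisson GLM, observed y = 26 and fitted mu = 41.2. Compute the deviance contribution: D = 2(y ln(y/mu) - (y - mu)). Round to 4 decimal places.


First: ln(26/41.2) = -0.460342.
Then: 26 * -0.460342 = -11.968892.
y - mu = 26 - 41.2 = -15.2.
D = 2(-11.968892 - -15.2) = 6.462216, which rounds to 6.4622.

6.4622


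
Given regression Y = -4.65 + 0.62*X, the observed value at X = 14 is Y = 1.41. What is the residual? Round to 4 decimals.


Compute yhat = -4.65 + (0.62)(14) = 4.0300.
Residual = actual - predicted = 1.41 - 4.0300 = -2.6200.

-2.6200


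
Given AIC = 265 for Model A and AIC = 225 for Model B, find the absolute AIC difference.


Absolute difference = |265 - 225| = 40.
The model with lower AIC (B) is preferred.

40


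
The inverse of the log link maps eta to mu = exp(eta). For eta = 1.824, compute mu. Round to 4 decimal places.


Apply the inverse link:
mu = e^1.824 = 6.1966.

6.1966


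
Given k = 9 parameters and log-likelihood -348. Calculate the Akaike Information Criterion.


AIC = 2*9 - 2*(-348).
= 18 + 696 = 714.

714


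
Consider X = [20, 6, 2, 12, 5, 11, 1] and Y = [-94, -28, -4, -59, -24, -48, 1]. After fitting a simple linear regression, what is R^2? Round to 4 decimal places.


The fitted line is Y = 3.9031 + -4.9706*X.
SSres = 42.6258, SStot = 6635.7143.
R^2 = 1 - SSres/SStot = 0.9936.

0.9936


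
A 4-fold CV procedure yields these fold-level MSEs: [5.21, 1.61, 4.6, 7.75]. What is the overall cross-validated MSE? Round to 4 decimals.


Add all fold MSEs: 19.1700.
Divide by k = 4: 19.1700/4 = 4.7925.

4.7925


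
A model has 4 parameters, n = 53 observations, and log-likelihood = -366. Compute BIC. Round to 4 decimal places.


ln(53) = 3.970292.
k * ln(n) = 4 * 3.970292 = 15.881168.
-2L = 732.
BIC = 15.881168 + 732 = 747.881168, which rounds to 747.8812.

747.8812


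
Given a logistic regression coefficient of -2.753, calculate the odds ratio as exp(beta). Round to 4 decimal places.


Odds ratio = exp(beta) = exp(-2.753).
= 0.0637.

0.0637


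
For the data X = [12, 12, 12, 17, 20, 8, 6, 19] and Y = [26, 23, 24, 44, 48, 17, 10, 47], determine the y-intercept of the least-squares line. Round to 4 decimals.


First find the slope: b1 = 2.8521.
Means: xbar = 13.2500, ybar = 29.8750.
b0 = ybar - b1 * xbar = 29.8750 - 2.8521 * 13.2500 = -7.9155.

-7.9155


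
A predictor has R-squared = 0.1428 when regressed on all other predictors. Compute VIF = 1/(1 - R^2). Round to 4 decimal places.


Using VIF = 1/(1 - R^2_j):
1 - 0.1428 = 0.8572.
VIF = 1.1666.

1.1666


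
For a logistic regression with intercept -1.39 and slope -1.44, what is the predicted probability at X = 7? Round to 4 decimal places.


Linear predictor: z = -1.39 + -1.44 * 7 = -11.4700.
P = 1/(1 + exp(11.4700)) = 1/(1 + 95798.2791) = 0.0000.

0.0000


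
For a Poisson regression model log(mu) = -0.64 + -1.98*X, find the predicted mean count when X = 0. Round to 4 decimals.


Linear predictor: eta = -0.64 + (-1.98)(0) = -0.6400.
Expected count: mu = exp(-0.6400) = 0.5273.

0.5273


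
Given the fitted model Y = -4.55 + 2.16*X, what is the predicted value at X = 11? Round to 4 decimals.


Substitute X = 11 into the equation:
Y = -4.55 + 2.16 * 11 = -4.55 + 23.7600 = 19.2100.

19.2100


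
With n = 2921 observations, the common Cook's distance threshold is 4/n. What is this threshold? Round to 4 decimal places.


Using the rule of thumb:
Threshold = 4 / 2921 = 0.0014.

0.0014


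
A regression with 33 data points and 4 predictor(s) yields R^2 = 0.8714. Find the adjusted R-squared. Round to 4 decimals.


Adjusted R^2 = 1 - (1 - R^2) * (n-1)/(n-p-1).
(1 - R^2) = 0.1286.
(n-1)/(n-p-1) = 32/28.
(1 - R^2) * (n-1) = 0.1286 * 32 = 4.1152.
Divide by (n-p-1): 4.1152 / 28 = 0.1470.
Adj R^2 = 1 - 0.1470 = 0.8530.

0.8530


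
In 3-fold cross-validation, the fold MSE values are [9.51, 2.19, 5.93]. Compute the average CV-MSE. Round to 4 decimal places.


Total MSE across folds = 17.6300.
CV-MSE = 17.6300/3 = 5.8767.

5.8767


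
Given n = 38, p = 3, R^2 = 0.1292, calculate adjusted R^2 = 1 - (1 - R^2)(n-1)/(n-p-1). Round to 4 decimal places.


Plug in: Adj R^2 = 1 - (1 - 0.1292) * 37/34.
= 1 - 0.8708 * 37/34
= 1 - 32.2196 / 34
= 1 - 0.9476 = 0.0524.

0.0524


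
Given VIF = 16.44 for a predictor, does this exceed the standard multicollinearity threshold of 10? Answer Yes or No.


Compare VIF = 16.44 to the threshold of 10.
16.44 >= 10, so the answer is Yes.

Yes


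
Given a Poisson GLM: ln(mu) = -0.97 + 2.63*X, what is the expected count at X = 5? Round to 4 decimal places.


Linear predictor: eta = -0.97 + (2.63)(5) = 12.1800.
Expected count: mu = exp(12.1800) = 194852.8622.

194852.8622


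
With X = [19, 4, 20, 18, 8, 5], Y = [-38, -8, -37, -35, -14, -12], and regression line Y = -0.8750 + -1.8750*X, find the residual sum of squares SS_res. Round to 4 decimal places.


For each point, residual = actual - predicted.
Residuals: [-1.5000, 0.3750, 1.3750, -0.3750, 1.8750, -1.7500].
Sum of squared residuals = 11.0000.

11.0000


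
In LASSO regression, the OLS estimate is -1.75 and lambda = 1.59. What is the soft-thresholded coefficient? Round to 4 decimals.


|beta_OLS| = 1.75.
lambda = 1.59.
Since |beta| > lambda, coefficient = sign(beta)*(|beta| - lambda) = -0.1600.
Result = -0.1600.

-0.1600


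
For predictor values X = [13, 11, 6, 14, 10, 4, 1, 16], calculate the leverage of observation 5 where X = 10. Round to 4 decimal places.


n = 8, xbar = 9.3750.
SXX = sum((xi - xbar)^2) = 191.8750.
h = 1/8 + (10 - 9.3750)^2 / 191.8750 = 0.1270.

0.1270


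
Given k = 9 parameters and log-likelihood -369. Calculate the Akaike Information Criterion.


AIC = 2k - 2*loglik = 2(9) - 2(-369).
= 18 + 738 = 756.

756


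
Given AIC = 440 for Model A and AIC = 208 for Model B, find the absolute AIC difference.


Compute |440 - 208| = 232.
Model B has the smaller AIC.

232


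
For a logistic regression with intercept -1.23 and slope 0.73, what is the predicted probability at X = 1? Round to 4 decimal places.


z = -1.23 + 0.73 * 1 = -0.5000.
Sigmoid: P = 1 / (1 + exp(0.5000)) = 0.3775.

0.3775


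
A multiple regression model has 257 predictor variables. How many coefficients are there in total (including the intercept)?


Total coefficients = number of predictors + 1 (for the intercept).
= 257 + 1 = 258.

258


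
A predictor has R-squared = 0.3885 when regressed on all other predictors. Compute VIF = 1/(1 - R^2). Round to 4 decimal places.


Denominator: 1 - 0.3885 = 0.6115.
VIF = 1 / 0.6115 = 1.6353.

1.6353


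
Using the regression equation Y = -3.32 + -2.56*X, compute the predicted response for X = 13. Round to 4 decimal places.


Predicted value:
Y = -3.32 + (-2.56)(13) = -3.32 + -33.2800 = -36.6000.

-36.6000


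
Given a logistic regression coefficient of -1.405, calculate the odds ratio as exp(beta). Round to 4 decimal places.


Odds ratio = exp(beta) = exp(-1.405).
= 0.2454.

0.2454


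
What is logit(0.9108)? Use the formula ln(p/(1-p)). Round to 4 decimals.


The odds are p/(1-p) = 0.9108 / 0.0892 = 10.2108.
logit(p) = ln(10.2108) = 2.3234.

2.3234


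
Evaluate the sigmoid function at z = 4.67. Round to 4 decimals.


First, exp(-4.6700) = 0.0094.
Then sigma(z) = 1/(1 + 0.0094) = 0.9907.

0.9907


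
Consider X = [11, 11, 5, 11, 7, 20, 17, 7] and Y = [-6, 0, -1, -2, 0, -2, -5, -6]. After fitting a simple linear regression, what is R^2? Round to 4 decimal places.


Fit the OLS line: b0 = -1.8323, b1 = -0.0825.
SSres = 44.2421.
SStot = 45.5000.
R^2 = 1 - 44.2421/45.5000 = 0.0276.

0.0276


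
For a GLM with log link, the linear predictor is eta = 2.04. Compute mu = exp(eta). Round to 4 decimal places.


Apply the inverse link:
mu = e^2.04 = 7.6906.

7.6906


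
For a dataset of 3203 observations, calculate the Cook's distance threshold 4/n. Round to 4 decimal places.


Using the rule of thumb:
Threshold = 4 / 3203 = 0.0012.

0.0012


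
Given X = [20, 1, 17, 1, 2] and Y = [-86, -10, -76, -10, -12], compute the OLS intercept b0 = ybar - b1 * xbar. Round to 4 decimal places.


First find the slope: b1 = -4.0836.
Means: xbar = 8.2000, ybar = -38.8000.
b0 = ybar - b1 * xbar = -38.8000 - -4.0836 * 8.2000 = -5.3144.

-5.3144


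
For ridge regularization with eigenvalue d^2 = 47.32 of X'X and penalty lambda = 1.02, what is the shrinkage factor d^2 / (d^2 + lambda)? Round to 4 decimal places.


d^2 + lambda = 47.32 + 1.02 = 48.3400.
Shrinkage factor = 47.32/48.3400 = 0.9789.

0.9789


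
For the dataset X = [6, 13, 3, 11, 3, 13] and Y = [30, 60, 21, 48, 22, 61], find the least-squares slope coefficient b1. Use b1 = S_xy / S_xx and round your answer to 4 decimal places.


Calculate xbar = 8.1667, ybar = 40.3333.
S_xx = 112.8333, S_xy = 433.6667.
Using b1 = S_xy / S_xx = 433.6667 / 112.8333, we get b1 = 3.8434.

3.8434


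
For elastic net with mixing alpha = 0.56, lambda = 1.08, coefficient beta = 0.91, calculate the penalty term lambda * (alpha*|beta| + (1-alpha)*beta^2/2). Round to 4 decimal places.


alpha * |beta| = 0.56 * 0.91 = 0.5096.
(1-alpha) * beta^2/2 = 0.44 * 0.8281/2 = 0.1822.
Total = 1.08 * (0.5096 + 0.1822) = 0.7471.

0.7471


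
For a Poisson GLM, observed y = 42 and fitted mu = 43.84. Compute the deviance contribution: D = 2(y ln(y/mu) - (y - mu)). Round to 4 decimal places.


y/mu = 42/43.84 = 0.958029 (approx.), and ln(42/43.84) = -0.042877.
y * ln(y/mu) = 42 * -0.042877 = -1.800834.
y - mu = -1.84.
D = 2 * (-1.800834 - -1.84) = 0.078332, which rounds to 0.0783.

0.0783


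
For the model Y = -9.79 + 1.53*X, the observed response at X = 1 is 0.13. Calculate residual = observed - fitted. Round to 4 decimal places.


Compute yhat = -9.79 + (1.53)(1) = -8.2600.
Residual = actual - predicted = 0.13 - -8.2600 = 8.3900.

8.3900


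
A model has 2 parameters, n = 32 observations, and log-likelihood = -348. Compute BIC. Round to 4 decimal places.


k * ln(n) = 2 * ln(32) = 2 * 3.465736 = 6.931472.
-2 * loglik = -2 * (-348) = 696.
BIC = 6.931472 + 696 = 702.931472, which rounds to 702.9315.

702.9315


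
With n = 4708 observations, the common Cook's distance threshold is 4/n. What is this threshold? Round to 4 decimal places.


Using the rule of thumb:
Threshold = 4 / 4708 = 0.0008.

0.0008


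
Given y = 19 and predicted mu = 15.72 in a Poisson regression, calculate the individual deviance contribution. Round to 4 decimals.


Compute y*ln(y/mu) = 19*ln(19/15.72) = 19*0.189505 = 3.600595.
y - mu = 3.28.
D = 2*(3.600595 - (3.28)) = 0.641190, which rounds to 0.6412.

0.6412


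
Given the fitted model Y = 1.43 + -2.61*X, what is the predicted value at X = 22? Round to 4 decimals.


Substitute X = 22 into the equation:
Y = 1.43 + -2.61 * 22 = 1.43 + -57.4200 = -55.9900.

-55.9900


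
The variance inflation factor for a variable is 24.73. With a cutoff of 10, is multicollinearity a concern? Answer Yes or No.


Compare VIF = 24.73 to the threshold of 10.
24.73 >= 10, so the answer is Yes.

Yes


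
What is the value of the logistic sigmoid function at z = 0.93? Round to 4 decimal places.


exp(-0.9300) = 0.3946.
1 + exp(-z) = 1.3946.
sigmoid = 1/1.3946 = 0.7171.

0.7171


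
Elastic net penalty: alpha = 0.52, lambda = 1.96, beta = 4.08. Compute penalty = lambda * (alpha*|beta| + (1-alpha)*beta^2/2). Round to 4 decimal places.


L1 component = 0.52 * |4.08| = 2.1216.
L2 component = 0.48 * 4.08^2 / 2 = 3.9951.
Penalty = 1.96 * (2.1216 + 3.9951) = 1.96 * 6.1167 = 11.9888.

11.9888


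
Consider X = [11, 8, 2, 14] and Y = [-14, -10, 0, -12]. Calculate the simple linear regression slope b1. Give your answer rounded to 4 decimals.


Calculate xbar = 8.7500, ybar = -9.0000.
S_xx = 78.7500, S_xy = -87.0000.
Using b1 = S_xy / S_xx = -87.0000 / 78.7500, we get b1 = -1.1048.

-1.1048


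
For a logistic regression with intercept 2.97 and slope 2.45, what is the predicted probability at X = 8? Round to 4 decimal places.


Compute z = 2.97 + (2.45)(8) = 22.5700.
exp(-z) = 0.0000.
P = 1/(1 + 0.0000) = 1.0000.

1.0000


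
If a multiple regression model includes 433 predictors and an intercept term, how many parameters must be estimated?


Including the intercept, the model has 433 predictor coefficients + 1 intercept.
Total = 434.

434


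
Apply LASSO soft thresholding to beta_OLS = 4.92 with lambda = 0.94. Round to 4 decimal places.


Check: |4.92| = 4.92 vs lambda = 0.94.
Since |beta| > lambda, coefficient = sign(beta)*(|beta| - lambda) = 3.9800.
Soft-thresholded coefficient = 3.9800.

3.9800


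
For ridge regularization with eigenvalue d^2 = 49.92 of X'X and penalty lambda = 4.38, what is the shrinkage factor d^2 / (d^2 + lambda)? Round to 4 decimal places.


Denominator = d^2 + lambda = 49.92 + 4.38 = 54.3000.
Shrinkage = 49.92 / 54.3000 = 0.9193.

0.9193


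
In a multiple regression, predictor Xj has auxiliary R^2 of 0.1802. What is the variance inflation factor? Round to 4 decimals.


Denominator: 1 - 0.1802 = 0.8198.
VIF = 1 / 0.8198 = 1.2198.

1.2198


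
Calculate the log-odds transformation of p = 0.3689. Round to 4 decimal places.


Compute the odds: 0.3689/0.6311 = 0.5845.
Take the natural log: ln(0.5845) = -0.5369.

-0.5369


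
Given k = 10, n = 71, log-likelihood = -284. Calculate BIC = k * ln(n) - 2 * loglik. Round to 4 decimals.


Compute k*ln(n) = 10*ln(71) = 10*4.262680 = 42.626800.
Then -2*loglik = 568.
BIC = 42.626800 + 568 = 610.626800, which rounds to 610.6268.

610.6268


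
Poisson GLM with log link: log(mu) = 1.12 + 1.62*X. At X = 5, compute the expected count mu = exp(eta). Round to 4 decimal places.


eta = 1.12 + 1.62 * 5 = 9.2200.
mu = exp(9.2200) = 10097.0643.

10097.0643


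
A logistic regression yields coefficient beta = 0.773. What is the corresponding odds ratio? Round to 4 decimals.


exp(0.773) = 2.1663.
So the odds ratio is 2.1663.

2.1663


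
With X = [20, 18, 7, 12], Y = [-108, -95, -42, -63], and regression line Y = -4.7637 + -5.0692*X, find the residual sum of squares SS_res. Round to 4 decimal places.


Predicted values from Y = -4.7637 + -5.0692*X.
Residuals: [-1.8523, 1.0093, -1.7519, 2.5941].
SSres = 14.2482.

14.2482


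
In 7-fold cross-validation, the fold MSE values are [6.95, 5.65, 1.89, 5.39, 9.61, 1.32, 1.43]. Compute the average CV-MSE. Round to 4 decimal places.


Total MSE across folds = 32.2400.
CV-MSE = 32.2400/7 = 4.6057.

4.6057


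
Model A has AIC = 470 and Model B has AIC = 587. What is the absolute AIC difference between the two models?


Absolute difference = |470 - 587| = 117.
The model with lower AIC (A) is preferred.

117


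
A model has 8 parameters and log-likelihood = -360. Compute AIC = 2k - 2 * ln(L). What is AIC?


AIC = 2*8 - 2*(-360).
= 16 + 720 = 736.

736


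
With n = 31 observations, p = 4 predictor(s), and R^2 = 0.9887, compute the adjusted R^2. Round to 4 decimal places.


Using the formula:
(1 - 0.9887) = 0.0113.
Multiply by 30/26: 0.0113 * 30 = 0.3390, then 0.3390 / 26 = 0.0130.
Adj R^2 = 1 - 0.0130 = 0.9870.

0.9870


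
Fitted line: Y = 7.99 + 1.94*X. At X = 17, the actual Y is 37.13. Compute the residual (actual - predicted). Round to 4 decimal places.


Predicted = 7.99 + 1.94 * 17 = 40.9700.
Residual = 37.13 - 40.9700 = -3.8400.

-3.8400


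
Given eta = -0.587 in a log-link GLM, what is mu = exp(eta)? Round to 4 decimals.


mu = exp(eta) = exp(-0.587).
= 0.5560.

0.5560


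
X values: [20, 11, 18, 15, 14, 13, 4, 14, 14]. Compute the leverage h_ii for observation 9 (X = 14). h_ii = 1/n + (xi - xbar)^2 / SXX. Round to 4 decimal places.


Compute xbar = 13.6667 with n = 9 observations.
SXX = 162.0000.
Leverage = 1/9 + (14 - 13.6667)^2/162.0000 = 0.1118.

0.1118


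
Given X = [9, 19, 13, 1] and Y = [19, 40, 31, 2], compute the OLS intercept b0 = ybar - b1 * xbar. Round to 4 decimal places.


The slope is b1 = 2.1637.
Sample means are xbar = 10.5000 and ybar = 23.0000.
Intercept: b0 = 23.0000 - (2.1637)(10.5000) = 0.2807.

0.2807


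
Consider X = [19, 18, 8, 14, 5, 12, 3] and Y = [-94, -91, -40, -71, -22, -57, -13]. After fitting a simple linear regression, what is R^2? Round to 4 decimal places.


Fit the OLS line: b0 = 2.7068, b1 = -5.1512.
SSres = 12.7068.
SStot = 6153.7143.
R^2 = 1 - 12.7068/6153.7143 = 0.9979.

0.9979


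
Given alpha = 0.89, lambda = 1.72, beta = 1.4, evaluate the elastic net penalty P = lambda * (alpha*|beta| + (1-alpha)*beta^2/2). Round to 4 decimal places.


L1 component = 0.89 * |1.4| = 1.2460.
L2 component = 0.11 * 1.4^2 / 2 = 0.1078.
Penalty = 1.72 * (1.2460 + 0.1078) = 1.72 * 1.3538 = 2.3285.

2.3285


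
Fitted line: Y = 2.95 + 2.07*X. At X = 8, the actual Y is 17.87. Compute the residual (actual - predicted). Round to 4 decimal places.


Fitted value at X = 8 is yhat = 2.95 + 2.07*8 = 19.5100.
Residual = 17.87 - 19.5100 = -1.6400.

-1.6400


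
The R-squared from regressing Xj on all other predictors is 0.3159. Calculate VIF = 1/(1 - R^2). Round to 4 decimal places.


VIF = 1 / (1 - 0.3159).
= 1 / 0.6841 = 1.4618.

1.4618


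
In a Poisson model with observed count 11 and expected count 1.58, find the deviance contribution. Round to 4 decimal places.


y/mu = 11/1.58 = 6.962025 (approx.), and ln(11/1.58) = 1.940470.
y * ln(y/mu) = 11 * 1.940470 = 21.345170.
y - mu = 9.42.
D = 2 * (21.345170 - 9.42) = 23.850340, which rounds to 23.8503.

23.8503


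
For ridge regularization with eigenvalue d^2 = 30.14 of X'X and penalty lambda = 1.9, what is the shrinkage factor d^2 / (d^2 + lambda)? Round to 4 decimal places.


Denominator = d^2 + lambda = 30.14 + 1.9 = 32.0400.
Shrinkage = 30.14 / 32.0400 = 0.9407.

0.9407


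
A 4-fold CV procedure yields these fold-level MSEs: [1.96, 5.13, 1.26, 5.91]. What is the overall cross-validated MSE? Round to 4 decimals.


Total MSE across folds = 14.2600.
CV-MSE = 14.2600/4 = 3.5650.

3.5650


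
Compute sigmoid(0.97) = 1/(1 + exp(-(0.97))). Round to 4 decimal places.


Compute exp(-0.9700) = 0.3791.
Sigmoid = 1 / (1 + 0.3791) = 1 / 1.3791 = 0.7251.

0.7251


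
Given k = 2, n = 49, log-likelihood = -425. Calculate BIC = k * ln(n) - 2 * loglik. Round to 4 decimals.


ln(49) = 3.891820.
k * ln(n) = 2 * 3.891820 = 7.783640.
-2L = 850.
BIC = 7.783640 + 850 = 857.783640, which rounds to 857.7836.

857.7836


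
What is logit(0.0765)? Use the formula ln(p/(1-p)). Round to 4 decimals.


1 - p = 0.9235.
p/(1-p) = 0.0828.
logit = ln(0.0828) = -2.4909.

-2.4909


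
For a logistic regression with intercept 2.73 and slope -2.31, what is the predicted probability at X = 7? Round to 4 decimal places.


Compute z = 2.73 + (-2.31)(7) = -13.4400.
exp(-z) = 686938.4673.
P = 1/(1 + 686938.4673) = 0.0000.

0.0000


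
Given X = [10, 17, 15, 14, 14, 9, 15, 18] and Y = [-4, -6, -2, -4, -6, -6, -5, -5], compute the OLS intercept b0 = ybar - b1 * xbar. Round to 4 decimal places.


Compute b1 = 0.0147 from the OLS formula.
With xbar = 14.0000 and ybar = -4.7500, the intercept is:
b0 = -4.7500 - 0.0147 * 14.0000 = -4.9559.

-4.9559


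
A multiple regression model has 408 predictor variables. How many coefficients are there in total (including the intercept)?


Total coefficients = number of predictors + 1 (for the intercept).
= 408 + 1 = 409.

409


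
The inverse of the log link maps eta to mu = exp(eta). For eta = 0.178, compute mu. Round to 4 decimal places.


The inverse log link gives:
mu = exp(0.178) = 1.1948.

1.1948


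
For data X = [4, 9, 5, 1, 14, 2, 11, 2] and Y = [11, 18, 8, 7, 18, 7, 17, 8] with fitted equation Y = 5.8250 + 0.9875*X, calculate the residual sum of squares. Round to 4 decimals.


For each point, residual = actual - predicted.
Residuals: [1.2250, 3.2875, -2.7625, 0.1875, -1.6500, -0.8000, 0.3125, 0.2000].
Sum of squared residuals = 23.4750.

23.4750


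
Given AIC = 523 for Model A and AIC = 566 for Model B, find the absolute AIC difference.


Compute |523 - 566| = 43.
Model A has the smaller AIC.

43


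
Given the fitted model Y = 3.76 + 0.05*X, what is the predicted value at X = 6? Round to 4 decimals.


Predicted value:
Y = 3.76 + (0.05)(6) = 3.76 + 0.3000 = 4.0600.

4.0600


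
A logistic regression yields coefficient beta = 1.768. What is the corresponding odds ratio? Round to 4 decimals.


The odds ratio is computed as:
OR = e^(1.768) = 5.8591.

5.8591


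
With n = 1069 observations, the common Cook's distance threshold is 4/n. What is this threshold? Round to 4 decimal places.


The threshold is 4/n.
4/1069 = 0.0037.

0.0037


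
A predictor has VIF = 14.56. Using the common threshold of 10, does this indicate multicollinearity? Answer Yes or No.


Check: VIF = 14.56 vs threshold = 10.
Since 14.56 >= 10, the answer is Yes.

Yes


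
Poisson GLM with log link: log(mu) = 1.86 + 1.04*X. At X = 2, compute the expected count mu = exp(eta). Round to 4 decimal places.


Compute eta = 1.86 + 1.04 * 2 = 3.9400.
Apply inverse link: mu = e^3.9400 = 51.4186.

51.4186


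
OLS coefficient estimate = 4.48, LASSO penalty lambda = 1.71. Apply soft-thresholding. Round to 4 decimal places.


Absolute value: |4.48| = 4.48.
Compare to lambda = 1.71.
Since |beta| > lambda, coefficient = sign(beta)*(|beta| - lambda) = 2.7700.

2.7700


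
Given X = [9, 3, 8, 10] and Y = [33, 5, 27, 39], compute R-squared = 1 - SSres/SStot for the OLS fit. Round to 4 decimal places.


The fitted line is Y = -9.6897 + 4.7586*X.
SSres = 3.3103, SStot = 660.0000.
R^2 = 1 - SSres/SStot = 0.9950.

0.9950


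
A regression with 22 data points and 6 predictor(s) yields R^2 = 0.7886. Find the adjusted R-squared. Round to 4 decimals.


Plug in: Adj R^2 = 1 - (1 - 0.7886) * 21/15.
= 1 - 0.2114 * 21/15
= 1 - 4.4394 / 15
= 1 - 0.2960 = 0.7040.

0.7040


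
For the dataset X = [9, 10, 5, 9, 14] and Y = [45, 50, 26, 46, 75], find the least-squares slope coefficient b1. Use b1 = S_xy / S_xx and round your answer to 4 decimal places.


Calculate xbar = 9.4000, ybar = 48.4000.
S_xx = 41.2000, S_xy = 224.2000.
Using b1 = S_xy / S_xx = 224.2000 / 41.2000, we get b1 = 5.4417.

5.4417


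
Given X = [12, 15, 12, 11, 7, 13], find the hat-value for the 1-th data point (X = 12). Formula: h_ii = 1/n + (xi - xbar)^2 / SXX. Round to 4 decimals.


Compute xbar = 11.6667 with n = 6 observations.
SXX = 35.3333.
Leverage = 1/6 + (12 - 11.6667)^2/35.3333 = 0.1698.

0.1698


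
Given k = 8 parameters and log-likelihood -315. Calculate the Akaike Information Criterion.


Compute:
2k = 2*8 = 16.
-2*loglik = -2*(-315) = 630.
AIC = 16 + 630 = 646.

646


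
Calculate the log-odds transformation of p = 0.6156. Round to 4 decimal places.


The odds are p/(1-p) = 0.6156 / 0.3844 = 1.6015.
logit(p) = ln(1.6015) = 0.4709.

0.4709


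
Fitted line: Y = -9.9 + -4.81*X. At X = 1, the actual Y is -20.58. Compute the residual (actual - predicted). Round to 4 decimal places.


Fitted value at X = 1 is yhat = -9.9 + -4.81*1 = -14.7100.
Residual = -20.58 - -14.7100 = -5.8700.

-5.8700


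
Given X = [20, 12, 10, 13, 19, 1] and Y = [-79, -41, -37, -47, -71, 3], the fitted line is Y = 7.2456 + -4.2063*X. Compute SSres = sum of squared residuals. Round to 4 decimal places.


Compute predicted values, then residuals = yi - yhat_i.
Residuals: [-2.1196, 2.2300, -2.1826, 0.4363, 1.6741, -0.0393].
SSres = sum(residual^2) = 17.2239.

17.2239


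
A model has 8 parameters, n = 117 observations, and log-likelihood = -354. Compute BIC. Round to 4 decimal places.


k * ln(n) = 8 * ln(117) = 8 * 4.762174 = 38.097392.
-2 * loglik = -2 * (-354) = 708.
BIC = 38.097392 + 708 = 746.097392, which rounds to 746.0974.

746.0974


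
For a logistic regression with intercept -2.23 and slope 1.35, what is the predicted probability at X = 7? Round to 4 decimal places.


Compute z = -2.23 + (1.35)(7) = 7.2200.
exp(-z) = 0.0007.
P = 1/(1 + 0.0007) = 0.9993.

0.9993


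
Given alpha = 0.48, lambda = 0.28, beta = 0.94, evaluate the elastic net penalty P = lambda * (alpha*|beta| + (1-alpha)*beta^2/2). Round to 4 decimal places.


L1 component = 0.48 * |0.94| = 0.4512.
L2 component = 0.52 * 0.94^2 / 2 = 0.2297.
Penalty = 0.28 * (0.4512 + 0.2297) = 0.28 * 0.6809 = 0.1907.

0.1907


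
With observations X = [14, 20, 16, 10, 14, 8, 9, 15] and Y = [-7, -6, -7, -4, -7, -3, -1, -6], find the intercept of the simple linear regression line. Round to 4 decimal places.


First find the slope: b1 = -0.4207.
Means: xbar = 13.2500, ybar = -5.1250.
b0 = ybar - b1 * xbar = -5.1250 - -0.4207 * 13.2500 = 0.4493.

0.4493


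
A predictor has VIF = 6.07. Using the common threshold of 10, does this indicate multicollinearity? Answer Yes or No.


The threshold is 10.
VIF = 6.07 is < 10.
Multicollinearity indication: No.

No


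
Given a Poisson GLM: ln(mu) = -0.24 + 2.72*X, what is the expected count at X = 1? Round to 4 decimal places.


eta = -0.24 + 2.72 * 1 = 2.4800.
mu = exp(2.4800) = 11.9413.

11.9413


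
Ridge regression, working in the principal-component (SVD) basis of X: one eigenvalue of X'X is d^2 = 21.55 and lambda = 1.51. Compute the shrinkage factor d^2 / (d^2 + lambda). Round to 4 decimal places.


d^2 + lambda = 21.55 + 1.51 = 23.0600.
Shrinkage factor = 21.55/23.0600 = 0.9345.

0.9345


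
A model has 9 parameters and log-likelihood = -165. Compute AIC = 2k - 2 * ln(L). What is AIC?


AIC = 2k - 2*loglik = 2(9) - 2(-165).
= 18 + 330 = 348.

348


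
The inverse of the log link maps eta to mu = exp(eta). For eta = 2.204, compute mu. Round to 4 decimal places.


The inverse log link gives:
mu = exp(2.204) = 9.0612.

9.0612


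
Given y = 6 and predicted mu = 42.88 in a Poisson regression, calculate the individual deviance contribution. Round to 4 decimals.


First: ln(6/42.88) = -1.966646.
Then: 6 * -1.966646 = -11.799876.
y - mu = 6 - 42.88 = -36.88.
D = 2(-11.799876 - -36.88) = 50.160248, which rounds to 50.1602.

50.1602


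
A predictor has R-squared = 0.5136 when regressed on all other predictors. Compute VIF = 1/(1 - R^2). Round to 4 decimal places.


Using VIF = 1/(1 - R^2_j):
1 - 0.5136 = 0.4864.
VIF = 2.0559.

2.0559


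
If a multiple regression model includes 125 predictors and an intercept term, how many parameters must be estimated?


Each predictor gets one coefficient, plus one intercept.
Total parameters = 125 + 1 = 126.

126


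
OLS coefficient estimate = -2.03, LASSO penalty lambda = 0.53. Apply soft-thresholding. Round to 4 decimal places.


Absolute value: |-2.03| = 2.03.
Compare to lambda = 0.53.
Since |beta| > lambda, coefficient = sign(beta)*(|beta| - lambda) = -1.5000.

-1.5000


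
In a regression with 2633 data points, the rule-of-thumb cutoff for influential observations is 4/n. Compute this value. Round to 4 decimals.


The threshold is 4/n.
4/2633 = 0.0015.

0.0015


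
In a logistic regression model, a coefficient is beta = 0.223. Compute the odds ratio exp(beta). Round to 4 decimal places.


Odds ratio = exp(beta) = exp(0.223).
= 1.2498.

1.2498


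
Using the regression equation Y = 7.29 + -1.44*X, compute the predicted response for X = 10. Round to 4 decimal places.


Substitute X = 10 into the equation:
Y = 7.29 + -1.44 * 10 = 7.29 + -14.4000 = -7.1100.

-7.1100


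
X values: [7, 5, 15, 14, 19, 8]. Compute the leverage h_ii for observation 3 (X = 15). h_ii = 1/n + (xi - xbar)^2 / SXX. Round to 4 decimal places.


Compute xbar = 11.3333 with n = 6 observations.
SXX = 149.3333.
Leverage = 1/6 + (15 - 11.3333)^2/149.3333 = 0.2567.

0.2567


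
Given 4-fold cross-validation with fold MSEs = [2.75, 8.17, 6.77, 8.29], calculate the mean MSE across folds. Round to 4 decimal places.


Total MSE across folds = 25.9800.
CV-MSE = 25.9800/4 = 6.4950.

6.4950


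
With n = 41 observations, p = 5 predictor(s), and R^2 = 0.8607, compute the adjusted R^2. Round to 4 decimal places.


Using the formula:
(1 - 0.8607) = 0.1393.
Multiply by 40/35: 0.1393 * 40 = 5.5720, then 5.5720 / 35 = 0.1592.
Adj R^2 = 1 - 0.1592 = 0.8408.

0.8408


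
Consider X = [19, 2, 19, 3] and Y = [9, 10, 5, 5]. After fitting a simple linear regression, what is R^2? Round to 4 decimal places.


Fit the OLS line: b0 = 7.6737, b1 = -0.0394.
SSres = 20.3263.
SStot = 20.7500.
R^2 = 1 - 20.3263/20.7500 = 0.0204.

0.0204


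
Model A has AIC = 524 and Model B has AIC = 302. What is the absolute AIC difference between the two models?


|AIC_A - AIC_B| = |524 - 302| = 222.
Model B is preferred (lower AIC).

222


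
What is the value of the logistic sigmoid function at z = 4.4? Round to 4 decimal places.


exp(-4.4000) = 0.0123.
1 + exp(-z) = 1.0123.
sigmoid = 1/1.0123 = 0.9879.

0.9879


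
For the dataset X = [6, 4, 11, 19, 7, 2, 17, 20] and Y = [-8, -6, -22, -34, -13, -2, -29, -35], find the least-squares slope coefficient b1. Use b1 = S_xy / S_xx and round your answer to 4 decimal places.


First compute the means: xbar = 10.7500, ybar = -18.6250.
Then S_xx = sum((xi - xbar)^2) = 351.5000.
S_xy = sum((xi - xbar)(yi - ybar)) = -646.2500.
b1 = S_xy / S_xx = -646.2500 / 351.5000 = -1.8385.

-1.8385


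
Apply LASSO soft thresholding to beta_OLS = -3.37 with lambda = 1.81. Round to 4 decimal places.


Absolute value: |-3.37| = 3.37.
Compare to lambda = 1.81.
Since |beta| > lambda, coefficient = sign(beta)*(|beta| - lambda) = -1.5600.

-1.5600


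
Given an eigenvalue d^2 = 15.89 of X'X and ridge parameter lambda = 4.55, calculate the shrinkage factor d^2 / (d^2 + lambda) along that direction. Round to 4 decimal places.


Denominator = d^2 + lambda = 15.89 + 4.55 = 20.4400.
Shrinkage = 15.89 / 20.4400 = 0.7774.

0.7774


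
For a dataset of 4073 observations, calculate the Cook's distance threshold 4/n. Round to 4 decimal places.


Using the rule of thumb:
Threshold = 4 / 4073 = 0.0010.

0.0010


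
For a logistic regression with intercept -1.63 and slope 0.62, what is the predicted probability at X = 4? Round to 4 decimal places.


Linear predictor: z = -1.63 + 0.62 * 4 = 0.8500.
P = 1/(1 + exp(-0.8500)) = 1/(1 + 0.4274) = 0.7006.

0.7006


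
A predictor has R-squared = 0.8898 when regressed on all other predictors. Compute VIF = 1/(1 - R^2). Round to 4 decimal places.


Using VIF = 1/(1 - R^2_j):
1 - 0.8898 = 0.1102.
VIF = 9.0744.

9.0744


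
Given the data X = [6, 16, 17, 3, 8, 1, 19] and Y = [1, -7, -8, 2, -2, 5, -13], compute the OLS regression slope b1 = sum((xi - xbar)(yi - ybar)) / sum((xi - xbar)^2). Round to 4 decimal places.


Calculate xbar = 10.0000, ybar = -3.1429.
S_xx = 316.0000, S_xy = -274.0000.
Using b1 = S_xy / S_xx = -274.0000 / 316.0000, we get b1 = -0.8671.

-0.8671


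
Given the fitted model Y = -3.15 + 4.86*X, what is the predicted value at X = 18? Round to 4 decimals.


Predicted value:
Y = -3.15 + (4.86)(18) = -3.15 + 87.4800 = 84.3300.

84.3300


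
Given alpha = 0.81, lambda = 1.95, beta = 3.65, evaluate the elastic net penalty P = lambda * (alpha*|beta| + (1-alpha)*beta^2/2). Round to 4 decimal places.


Compute:
L1 = 0.81 * 3.65 = 2.9565.
L2 = 0.19 * 3.65^2 / 2 = 1.2656.
Penalty = 1.95 * (2.9565 + 1.2656) = 8.2332.

8.2332


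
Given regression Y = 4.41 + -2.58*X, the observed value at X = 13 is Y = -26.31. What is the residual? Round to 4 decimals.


Compute yhat = 4.41 + (-2.58)(13) = -29.1300.
Residual = actual - predicted = -26.31 - -29.1300 = 2.8200.

2.8200


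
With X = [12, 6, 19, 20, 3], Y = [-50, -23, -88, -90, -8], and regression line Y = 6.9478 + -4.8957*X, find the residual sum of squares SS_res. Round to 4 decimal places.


Compute predicted values, then residuals = yi - yhat_i.
Residuals: [1.8006, -0.5736, -1.9295, 0.9662, -0.2607].
SSres = sum(residual^2) = 8.2957.

8.2957


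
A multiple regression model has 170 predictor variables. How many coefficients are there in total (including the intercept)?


Including the intercept, the model has 170 predictor coefficients + 1 intercept.
Total = 171.

171
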